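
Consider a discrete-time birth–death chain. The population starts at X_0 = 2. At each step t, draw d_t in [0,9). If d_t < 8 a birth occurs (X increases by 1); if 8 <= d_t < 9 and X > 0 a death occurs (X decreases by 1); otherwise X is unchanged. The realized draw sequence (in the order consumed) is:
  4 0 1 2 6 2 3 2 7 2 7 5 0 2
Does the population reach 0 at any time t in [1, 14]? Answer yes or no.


t=0: X=2, d=4 → birth, X_1=3
t=1: X=3, d=0 → birth, X_2=4
t=2: X=4, d=1 → birth, X_3=5
t=3: X=5, d=2 → birth, X_4=6
t=4: X=6, d=6 → birth, X_5=7
t=5: X=7, d=2 → birth, X_6=8
t=6: X=8, d=3 → birth, X_7=9
t=7: X=9, d=2 → birth, X_8=10
t=8: X=10, d=7 → birth, X_9=11
t=9: X=11, d=2 → birth, X_10=12
t=10: X=12, d=7 → birth, X_11=13
t=11: X=13, d=5 → birth, X_12=14
t=12: X=14, d=0 → birth, X_13=15
t=13: X=15, d=2 → birth, X_14=16

no


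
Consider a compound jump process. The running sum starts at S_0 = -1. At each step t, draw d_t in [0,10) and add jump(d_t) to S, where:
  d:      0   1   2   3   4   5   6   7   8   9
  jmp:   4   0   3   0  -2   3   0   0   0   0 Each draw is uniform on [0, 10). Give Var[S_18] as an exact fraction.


1422/25

Outcome values over d=0..9: [4, 0, 3, 0, -2, 3, 0, 0, 0, 0]
Σy = 8, Σy² = 38, M = 10
μ = 8/10 = 4/5,  σ² = 38/10 − (4/5)² = 79/25
Independent increments: Var[S_18] = 18·σ² = 18·(79/25) = 1422/25


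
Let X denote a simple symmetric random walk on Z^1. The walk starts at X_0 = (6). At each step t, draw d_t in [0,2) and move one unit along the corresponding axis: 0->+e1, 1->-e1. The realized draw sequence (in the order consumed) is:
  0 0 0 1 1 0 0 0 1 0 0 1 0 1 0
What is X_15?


t=0: X=(6), d=0 → +e1, X_1=(7)
t=1: X=(7), d=0 → +e1, X_2=(8)
t=2: X=(8), d=0 → +e1, X_3=(9)
t=3: X=(9), d=1 → -e1, X_4=(8)
t=4: X=(8), d=1 → -e1, X_5=(7)
t=5: X=(7), d=0 → +e1, X_6=(8)
t=6: X=(8), d=0 → +e1, X_7=(9)
t=7: X=(9), d=0 → +e1, X_8=(10)
t=8: X=(10), d=1 → -e1, X_9=(9)
t=9: X=(9), d=0 → +e1, X_10=(10)
t=10: X=(10), d=0 → +e1, X_11=(11)
t=11: X=(11), d=1 → -e1, X_12=(10)
t=12: X=(10), d=0 → +e1, X_13=(11)
t=13: X=(11), d=1 → -e1, X_14=(10)
t=14: X=(10), d=0 → +e1, X_15=(11)

(11)


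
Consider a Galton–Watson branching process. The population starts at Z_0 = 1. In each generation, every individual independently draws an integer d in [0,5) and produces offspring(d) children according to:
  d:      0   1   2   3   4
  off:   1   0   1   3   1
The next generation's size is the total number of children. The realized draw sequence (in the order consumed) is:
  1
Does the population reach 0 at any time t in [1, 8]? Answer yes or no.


yes

gen 0: Z_0=1, draws=[1], offspring=[0], Z_1=0
gen 1: Z_1=0, draws=[], offspring=[], Z_2=0
gen 2: Z_2=0, draws=[], offspring=[], Z_3=0
gen 3: Z_3=0, draws=[], offspring=[], Z_4=0
gen 4: Z_4=0, draws=[], offspring=[], Z_5=0
gen 5: Z_5=0, draws=[], offspring=[], Z_6=0
gen 6: Z_6=0, draws=[], offspring=[], Z_7=0
gen 7: Z_7=0, draws=[], offspring=[], Z_8=0


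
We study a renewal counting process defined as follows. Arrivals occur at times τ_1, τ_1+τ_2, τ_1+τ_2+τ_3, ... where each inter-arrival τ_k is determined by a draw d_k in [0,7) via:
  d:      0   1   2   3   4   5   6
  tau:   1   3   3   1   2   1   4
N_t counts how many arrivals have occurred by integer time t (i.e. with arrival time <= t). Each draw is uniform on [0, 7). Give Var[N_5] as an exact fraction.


234462154/282475249

Inter-arrival values over d=0..6: [1, 3, 3, 1, 2, 1, 4]
Each d has probability 1/7, so the pmf of τ is: f(1) = 3/7, f(2) = 1/7, f(3) = 2/7, f(4) = 1/7
Let p_n(j) = P(N_n = j), with p_0 = [1]. Condition on τ_1: p_n(0) = P(τ > n), and for j >= 1, p_n(j) = Σ_{k<=n} f(k)·p_{n−k}(j−1)
p_1 = [4/7, 3/7]  (j = 0..1)
p_2 = [3/7, 19/49, 9/49]  (j = 0..2)
p_3 = [1/7, 27/49, 78/343, 27/343]  (j = 0..3)
p_4 = [0, 3/7, 142/343, 297/2401, 81/2401]  (j = 0..4)
p_5 = [0, 11/49, 149/343, 90/343, 1080/16807, 243/16807]  (j = 0..5)
E[N_5] = Σ j·p_5(j) = 37140/16807;  E[N_5²] = Σ j²·p_5(j) = 96022/16807
Var[N_5] = 96022/16807 − (37140/16807)² = 234462154/282475249


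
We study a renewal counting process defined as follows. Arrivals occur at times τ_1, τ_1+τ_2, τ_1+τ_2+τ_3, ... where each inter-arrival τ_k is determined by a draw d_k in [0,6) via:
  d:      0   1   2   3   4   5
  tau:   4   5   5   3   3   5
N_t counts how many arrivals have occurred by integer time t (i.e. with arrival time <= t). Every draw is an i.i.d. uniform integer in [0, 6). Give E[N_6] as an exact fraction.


Inter-arrival values over d=0..5: [4, 5, 5, 3, 3, 5]
Each d has probability 1/6, so the pmf of τ is: f(3) = 1/3, f(4) = 1/6, f(5) = 1/2
Renewal equation for m(n) = E[N_n]: condition on τ_1 = k (if k <= n, one arrival plus a fresh copy on the remaining n−k steps): m(n) = F(n) + Σ_{k<=n} f(k)·m(n−k), where F(n) = P(τ <= n) and m(0) = 0
m(1) = F(1) = 0
m(2) = F(2) = 0
m(3) = F(3) = 1/3
m(4) = F(4) = 1/2
m(5) = F(5) = 1
m(6) = F(6) + f(3)·m(3) = 1 + 1/3·1/3 = 10/9
E[N_6] = m(6) = 10/9

10/9


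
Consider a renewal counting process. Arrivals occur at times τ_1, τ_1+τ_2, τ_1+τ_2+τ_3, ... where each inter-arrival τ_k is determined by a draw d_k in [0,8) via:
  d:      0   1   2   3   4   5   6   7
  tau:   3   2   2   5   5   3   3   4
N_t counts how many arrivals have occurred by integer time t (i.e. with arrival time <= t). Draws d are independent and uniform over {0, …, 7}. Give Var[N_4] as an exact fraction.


Inter-arrival values over d=0..7: [3, 2, 2, 5, 5, 3, 3, 4]
Each d has probability 1/8, so the pmf of τ is: f(2) = 1/4, f(3) = 3/8, f(4) = 1/8, f(5) = 1/4
Let p_n(j) = P(N_n = j), with p_0 = [1]. Condition on τ_1: p_n(0) = P(τ > n), and for j >= 1, p_n(j) = Σ_{k<=n} f(k)·p_{n−k}(j−1)
p_1 = [1]  (j = 0)
p_2 = [3/4, 1/4]  (j = 0..1)
p_3 = [3/8, 5/8]  (j = 0..1)
p_4 = [1/4, 11/16, 1/16]  (j = 0..2)
E[N_4] = Σ j·p_4(j) = 13/16;  E[N_4²] = Σ j²·p_4(j) = 15/16
Var[N_4] = 15/16 − (13/16)² = 71/256

71/256


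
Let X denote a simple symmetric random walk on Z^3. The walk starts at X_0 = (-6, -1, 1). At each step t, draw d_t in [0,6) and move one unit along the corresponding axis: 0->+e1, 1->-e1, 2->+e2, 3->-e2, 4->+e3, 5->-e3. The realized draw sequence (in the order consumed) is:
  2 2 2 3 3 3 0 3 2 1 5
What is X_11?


t=0: X=(-6, -1, 1), d=2 → +e2, X_1=(-6, 0, 1)
t=1: X=(-6, 0, 1), d=2 → +e2, X_2=(-6, 1, 1)
t=2: X=(-6, 1, 1), d=2 → +e2, X_3=(-6, 2, 1)
t=3: X=(-6, 2, 1), d=3 → -e2, X_4=(-6, 1, 1)
t=4: X=(-6, 1, 1), d=3 → -e2, X_5=(-6, 0, 1)
t=5: X=(-6, 0, 1), d=3 → -e2, X_6=(-6, -1, 1)
t=6: X=(-6, -1, 1), d=0 → +e1, X_7=(-5, -1, 1)
t=7: X=(-5, -1, 1), d=3 → -e2, X_8=(-5, -2, 1)
t=8: X=(-5, -2, 1), d=2 → +e2, X_9=(-5, -1, 1)
t=9: X=(-5, -1, 1), d=1 → -e1, X_10=(-6, -1, 1)
t=10: X=(-6, -1, 1), d=5 → -e3, X_11=(-6, -1, 0)

(-6, -1, 0)


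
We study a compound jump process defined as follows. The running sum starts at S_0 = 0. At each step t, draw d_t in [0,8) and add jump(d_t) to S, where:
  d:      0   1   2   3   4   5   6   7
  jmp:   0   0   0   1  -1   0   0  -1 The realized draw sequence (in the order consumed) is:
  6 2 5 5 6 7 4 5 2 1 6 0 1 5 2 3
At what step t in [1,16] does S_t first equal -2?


7

t=0: S=0, d=6, jump=0, S_1=0
t=1: S=0, d=2, jump=0, S_2=0
t=2: S=0, d=5, jump=0, S_3=0
t=3: S=0, d=5, jump=0, S_4=0
t=4: S=0, d=6, jump=0, S_5=0
t=5: S=0, d=7, jump=-1, S_6=-1
t=6: S=-1, d=4, jump=-1, S_7=-2
t=7: S=-2, d=5, jump=0, S_8=-2
t=8: S=-2, d=2, jump=0, S_9=-2
t=9: S=-2, d=1, jump=0, S_10=-2
t=10: S=-2, d=6, jump=0, S_11=-2
t=11: S=-2, d=0, jump=0, S_12=-2
t=12: S=-2, d=1, jump=0, S_13=-2
t=13: S=-2, d=5, jump=0, S_14=-2
t=14: S=-2, d=2, jump=0, S_15=-2
t=15: S=-2, d=3, jump=1, S_16=-1


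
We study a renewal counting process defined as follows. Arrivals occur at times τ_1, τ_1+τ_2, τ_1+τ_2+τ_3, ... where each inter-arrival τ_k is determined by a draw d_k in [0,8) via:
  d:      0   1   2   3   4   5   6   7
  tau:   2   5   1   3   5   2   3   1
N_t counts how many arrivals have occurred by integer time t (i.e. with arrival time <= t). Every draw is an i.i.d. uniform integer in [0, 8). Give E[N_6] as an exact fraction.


8265/4096

Inter-arrival values over d=0..7: [2, 5, 1, 3, 5, 2, 3, 1]
Each d has probability 1/8, so the pmf of τ is: f(1) = 1/4, f(2) = 1/4, f(3) = 1/4, f(5) = 1/4
Renewal equation for m(n) = E[N_n]: condition on τ_1 = k (if k <= n, one arrival plus a fresh copy on the remaining n−k steps): m(n) = F(n) + Σ_{k<=n} f(k)·m(n−k), where F(n) = P(τ <= n) and m(0) = 0
m(1) = F(1) = 1/4
m(2) = F(2) + f(1)·m(1) = 1/2 + 1/4·1/4 = 9/16
m(3) = F(3) + f(1)·m(2) + f(2)·m(1) = 3/4 + 1/4·9/16 + 1/4·1/4 = 61/64
m(4) = F(4) + f(1)·m(3) + f(2)·m(2) + f(3)·m(1) = 3/4 + 1/4·61/64 + 1/4·9/16 + 1/4·1/4 = 305/256
m(5) = F(5) + f(1)·m(4) + f(2)·m(3) + f(3)·m(2) = 1 + 1/4·305/256 + 1/4·61/64 + 1/4·9/16 = 1717/1024
m(6) = F(6) + f(1)·m(5) + f(2)·m(4) + f(3)·m(3) + f(5)·m(1) = 1 + 1/4·1717/1024 + 1/4·305/256 + 1/4·61/64 + 1/4·1/4 = 8265/4096
E[N_6] = m(6) = 8265/4096


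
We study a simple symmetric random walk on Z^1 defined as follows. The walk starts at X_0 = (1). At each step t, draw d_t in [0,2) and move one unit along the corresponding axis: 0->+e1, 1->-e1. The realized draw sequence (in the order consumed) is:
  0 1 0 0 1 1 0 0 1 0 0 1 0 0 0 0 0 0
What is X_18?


(9)

t=0: X=(1), d=0 → +e1, X_1=(2)
t=1: X=(2), d=1 → -e1, X_2=(1)
t=2: X=(1), d=0 → +e1, X_3=(2)
t=3: X=(2), d=0 → +e1, X_4=(3)
t=4: X=(3), d=1 → -e1, X_5=(2)
t=5: X=(2), d=1 → -e1, X_6=(1)
t=6: X=(1), d=0 → +e1, X_7=(2)
t=7: X=(2), d=0 → +e1, X_8=(3)
t=8: X=(3), d=1 → -e1, X_9=(2)
t=9: X=(2), d=0 → +e1, X_10=(3)
t=10: X=(3), d=0 → +e1, X_11=(4)
t=11: X=(4), d=1 → -e1, X_12=(3)
t=12: X=(3), d=0 → +e1, X_13=(4)
t=13: X=(4), d=0 → +e1, X_14=(5)
t=14: X=(5), d=0 → +e1, X_15=(6)
t=15: X=(6), d=0 → +e1, X_16=(7)
t=16: X=(7), d=0 → +e1, X_17=(8)
t=17: X=(8), d=0 → +e1, X_18=(9)


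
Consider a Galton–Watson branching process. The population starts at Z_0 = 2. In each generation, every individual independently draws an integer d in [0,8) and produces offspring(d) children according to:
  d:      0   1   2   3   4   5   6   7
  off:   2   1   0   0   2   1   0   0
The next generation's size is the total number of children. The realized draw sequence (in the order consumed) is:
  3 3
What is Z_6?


gen 0: Z_0=2, draws=[3, 3], offspring=[0, 0], Z_1=0
gen 1: Z_1=0, draws=[], offspring=[], Z_2=0
gen 2: Z_2=0, draws=[], offspring=[], Z_3=0
gen 3: Z_3=0, draws=[], offspring=[], Z_4=0
gen 4: Z_4=0, draws=[], offspring=[], Z_5=0
gen 5: Z_5=0, draws=[], offspring=[], Z_6=0

0


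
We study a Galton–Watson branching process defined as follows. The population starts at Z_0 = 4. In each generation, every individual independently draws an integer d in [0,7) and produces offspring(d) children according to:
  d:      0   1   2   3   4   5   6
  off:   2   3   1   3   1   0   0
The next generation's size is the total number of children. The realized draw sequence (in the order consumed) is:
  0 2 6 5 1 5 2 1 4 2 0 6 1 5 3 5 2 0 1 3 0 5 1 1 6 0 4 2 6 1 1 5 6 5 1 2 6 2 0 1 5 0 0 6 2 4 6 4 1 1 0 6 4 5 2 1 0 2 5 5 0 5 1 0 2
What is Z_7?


27

gen 0: Z_0=4, draws=[0, 2, 6, 5], offspring=[2, 1, 0, 0], Z_1=3
gen 1: Z_1=3, draws=[1, 5, 2], offspring=[3, 0, 1], Z_2=4
gen 2: Z_2=4, draws=[1, 4, 2, 0], offspring=[3, 1, 1, 2], Z_3=7
gen 3: Z_3=7, draws=[6, 1, 5, 3, 5, 2, 0], offspring=[0, 3, 0, 3, 0, 1, 2], Z_4=9
gen 4: Z_4=9, draws=[1, 3, 0, 5, 1, 1, 6, 0, 4], offspring=[3, 3, 2, 0, 3, 3, 0, 2, 1], Z_5=17
gen 5: Z_5=17, draws=[2, 6, 1, 1, 5, 6, 5, 1, 2, 6, 2, 0, 1, 5, 0, 0, 6], offspring=[1, 0, 3, 3, 0, 0, 0, 3, 1, 0, 1, 2, 3, 0, 2, 2, 0], Z_6=21
gen 6: Z_6=21, draws=[2, 4, 6, 4, 1, 1, 0, 6, 4, 5, 2, 1, 0, 2, 5, 5, 0, 5, 1, 0, 2], offspring=[1, 1, 0, 1, 3, 3, 2, 0, 1, 0, 1, 3, 2, 1, 0, 0, 2, 0, 3, 2, 1], Z_7=27


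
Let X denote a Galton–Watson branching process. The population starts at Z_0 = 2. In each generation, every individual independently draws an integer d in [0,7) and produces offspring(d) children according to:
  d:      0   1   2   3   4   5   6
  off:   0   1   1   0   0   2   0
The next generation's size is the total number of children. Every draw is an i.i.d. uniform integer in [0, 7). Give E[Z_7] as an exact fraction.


32768/823543

Outcome values over d=0..6: [0, 1, 1, 0, 0, 2, 0]
Σy = 4, Σy² = 6, M = 7
μ = 4/7 = 4/7,  σ² = 6/7 − (4/7)² = 26/49
E[Z_0] = 2
E[Z_1] = 4/7·E[Z_0] = 8/7
E[Z_2] = 4/7·E[Z_1] = 32/49
E[Z_3] = 4/7·E[Z_2] = 128/343
E[Z_4] = 4/7·E[Z_3] = 512/2401
E[Z_5] = 4/7·E[Z_4] = 2048/16807
E[Z_6] = 4/7·E[Z_5] = 8192/117649
E[Z_7] = 4/7·E[Z_6] = 32768/823543


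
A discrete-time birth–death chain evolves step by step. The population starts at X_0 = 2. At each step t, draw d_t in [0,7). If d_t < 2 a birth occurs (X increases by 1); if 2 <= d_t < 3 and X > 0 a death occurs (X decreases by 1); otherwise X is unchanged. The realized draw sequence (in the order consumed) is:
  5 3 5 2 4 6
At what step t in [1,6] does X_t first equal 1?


t=0: X=2, d=5 → hold, X_1=2
t=1: X=2, d=3 → hold, X_2=2
t=2: X=2, d=5 → hold, X_3=2
t=3: X=2, d=2 → death, X_4=1
t=4: X=1, d=4 → hold, X_5=1
t=5: X=1, d=6 → hold, X_6=1

4


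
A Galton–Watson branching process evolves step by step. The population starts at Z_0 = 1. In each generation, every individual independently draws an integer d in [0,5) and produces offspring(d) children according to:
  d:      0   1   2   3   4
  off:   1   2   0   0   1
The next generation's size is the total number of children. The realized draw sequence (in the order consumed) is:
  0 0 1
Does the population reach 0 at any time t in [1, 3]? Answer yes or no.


gen 0: Z_0=1, draws=[0], offspring=[1], Z_1=1
gen 1: Z_1=1, draws=[0], offspring=[1], Z_2=1
gen 2: Z_2=1, draws=[1], offspring=[2], Z_3=2

no


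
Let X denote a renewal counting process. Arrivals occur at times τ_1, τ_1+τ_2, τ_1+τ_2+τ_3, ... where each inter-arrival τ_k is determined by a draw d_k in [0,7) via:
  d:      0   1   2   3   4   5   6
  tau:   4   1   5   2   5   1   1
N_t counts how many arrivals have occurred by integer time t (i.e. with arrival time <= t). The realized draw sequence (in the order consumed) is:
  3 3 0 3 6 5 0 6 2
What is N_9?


draw d_1=3: τ_1=2, arrival time A_1=2
draw d_2=3: τ_2=2, arrival time A_2=4
draw d_3=0: τ_3=4, arrival time A_3=8
draw d_4=3: τ_4=2, arrival time A_4=10
draw d_5=6: τ_5=1, arrival time A_5=11
draw d_6=5: τ_6=1, arrival time A_6=12
draw d_7=0: τ_7=4, arrival time A_7=16
draw d_8=6: τ_8=1, arrival time A_8=17
draw d_9=2: τ_9=5, arrival time A_9=22
N_t over t=0..9: 0:0 1:0 2:1 3:1 4:2 5:2 6:2 7:2 8:3 9:3

3


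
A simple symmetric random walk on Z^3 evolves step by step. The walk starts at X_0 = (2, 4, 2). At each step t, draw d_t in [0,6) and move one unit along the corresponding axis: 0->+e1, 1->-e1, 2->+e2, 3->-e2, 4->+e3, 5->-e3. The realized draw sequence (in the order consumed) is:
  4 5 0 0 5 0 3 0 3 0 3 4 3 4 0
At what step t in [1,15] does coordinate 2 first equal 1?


11

t=0: X=(2, 4, 2), d=4 → +e3, X_1=(2, 4, 3)
t=1: X=(2, 4, 3), d=5 → -e3, X_2=(2, 4, 2)
t=2: X=(2, 4, 2), d=0 → +e1, X_3=(3, 4, 2)
t=3: X=(3, 4, 2), d=0 → +e1, X_4=(4, 4, 2)
t=4: X=(4, 4, 2), d=5 → -e3, X_5=(4, 4, 1)
t=5: X=(4, 4, 1), d=0 → +e1, X_6=(5, 4, 1)
t=6: X=(5, 4, 1), d=3 → -e2, X_7=(5, 3, 1)
t=7: X=(5, 3, 1), d=0 → +e1, X_8=(6, 3, 1)
t=8: X=(6, 3, 1), d=3 → -e2, X_9=(6, 2, 1)
t=9: X=(6, 2, 1), d=0 → +e1, X_10=(7, 2, 1)
t=10: X=(7, 2, 1), d=3 → -e2, X_11=(7, 1, 1)
t=11: X=(7, 1, 1), d=4 → +e3, X_12=(7, 1, 2)
t=12: X=(7, 1, 2), d=3 → -e2, X_13=(7, 0, 2)
t=13: X=(7, 0, 2), d=4 → +e3, X_14=(7, 0, 3)
t=14: X=(7, 0, 3), d=0 → +e1, X_15=(8, 0, 3)


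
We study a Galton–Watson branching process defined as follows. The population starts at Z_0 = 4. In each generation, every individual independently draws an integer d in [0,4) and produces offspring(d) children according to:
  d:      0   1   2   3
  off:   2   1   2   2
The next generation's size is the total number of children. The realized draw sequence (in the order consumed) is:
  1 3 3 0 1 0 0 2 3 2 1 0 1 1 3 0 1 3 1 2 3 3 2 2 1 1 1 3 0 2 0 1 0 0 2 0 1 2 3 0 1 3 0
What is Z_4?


gen 0: Z_0=4, draws=[1, 3, 3, 0], offspring=[1, 2, 2, 2], Z_1=7
gen 1: Z_1=7, draws=[1, 0, 0, 2, 3, 2, 1], offspring=[1, 2, 2, 2, 2, 2, 1], Z_2=12
gen 2: Z_2=12, draws=[0, 1, 1, 3, 0, 1, 3, 1, 2, 3, 3, 2], offspring=[2, 1, 1, 2, 2, 1, 2, 1, 2, 2, 2, 2], Z_3=20
gen 3: Z_3=20, draws=[2, 1, 1, 1, 3, 0, 2, 0, 1, 0, 0, 2, 0, 1, 2, 3, 0, 1, 3, 0], offspring=[2, 1, 1, 1, 2, 2, 2, 2, 1, 2, 2, 2, 2, 1, 2, 2, 2, 1, 2, 2], Z_4=34

34


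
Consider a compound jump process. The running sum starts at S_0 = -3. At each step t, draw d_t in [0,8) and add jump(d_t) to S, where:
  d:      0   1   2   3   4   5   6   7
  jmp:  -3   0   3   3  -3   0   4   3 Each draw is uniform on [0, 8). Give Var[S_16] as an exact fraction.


Outcome values over d=0..7: [-3, 0, 3, 3, -3, 0, 4, 3]
Σy = 7, Σy² = 61, M = 8
μ = 7/8 = 7/8,  σ² = 61/8 − (7/8)² = 439/64
Independent increments: Var[S_16] = 16·σ² = 16·(439/64) = 439/4

439/4


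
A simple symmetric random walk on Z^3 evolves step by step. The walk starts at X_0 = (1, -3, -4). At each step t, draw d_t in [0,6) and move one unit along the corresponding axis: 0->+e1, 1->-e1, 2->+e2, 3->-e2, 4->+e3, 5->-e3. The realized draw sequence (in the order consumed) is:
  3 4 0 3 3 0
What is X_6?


(3, -6, -3)

t=0: X=(1, -3, -4), d=3 → -e2, X_1=(1, -4, -4)
t=1: X=(1, -4, -4), d=4 → +e3, X_2=(1, -4, -3)
t=2: X=(1, -4, -3), d=0 → +e1, X_3=(2, -4, -3)
t=3: X=(2, -4, -3), d=3 → -e2, X_4=(2, -5, -3)
t=4: X=(2, -5, -3), d=3 → -e2, X_5=(2, -6, -3)
t=5: X=(2, -6, -3), d=0 → +e1, X_6=(3, -6, -3)


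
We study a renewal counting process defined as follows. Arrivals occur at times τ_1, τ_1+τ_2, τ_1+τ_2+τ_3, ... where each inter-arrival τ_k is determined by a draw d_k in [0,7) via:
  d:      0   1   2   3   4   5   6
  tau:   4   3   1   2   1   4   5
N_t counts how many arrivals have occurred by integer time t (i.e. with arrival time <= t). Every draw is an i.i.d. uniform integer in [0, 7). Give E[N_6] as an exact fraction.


Inter-arrival values over d=0..6: [4, 3, 1, 2, 1, 4, 5]
Each d has probability 1/7, so the pmf of τ is: f(1) = 2/7, f(2) = 1/7, f(3) = 1/7, f(4) = 2/7, f(5) = 1/7
Renewal equation for m(n) = E[N_n]: condition on τ_1 = k (if k <= n, one arrival plus a fresh copy on the remaining n−k steps): m(n) = F(n) + Σ_{k<=n} f(k)·m(n−k), where F(n) = P(τ <= n) and m(0) = 0
m(1) = F(1) = 2/7
m(2) = F(2) + f(1)·m(1) = 3/7 + 2/7·2/7 = 25/49
m(3) = F(3) + f(1)·m(2) + f(2)·m(1) = 4/7 + 2/7·25/49 + 1/7·2/7 = 260/343
m(4) = F(4) + f(1)·m(3) + f(2)·m(2) + f(3)·m(1) = 6/7 + 2/7·260/343 + 1/7·25/49 + 1/7·2/7 = 2851/2401
m(5) = F(5) + f(1)·m(4) + f(2)·m(3) + f(3)·m(2) + f(4)·m(1) = 1 + 2/7·2851/2401 + 1/7·260/343 + 1/7·25/49 + 2/7·2/7 = 26926/16807
m(6) = F(6) + f(1)·m(5) + f(2)·m(4) + f(3)·m(3) + f(4)·m(2) + f(5)·m(1) = 1 + 2/7·26926/16807 + 1/7·2851/2401 + 1/7·260/343 + 2/7·25/49 + 1/7·2/7 = 226150/117649
E[N_6] = m(6) = 226150/117649

226150/117649


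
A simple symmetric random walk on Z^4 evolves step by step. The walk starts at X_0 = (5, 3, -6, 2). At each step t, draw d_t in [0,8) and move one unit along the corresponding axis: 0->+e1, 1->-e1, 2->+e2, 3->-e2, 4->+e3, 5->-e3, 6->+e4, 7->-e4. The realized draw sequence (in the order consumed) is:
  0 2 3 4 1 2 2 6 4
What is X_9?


t=0: X=(5, 3, -6, 2), d=0 → +e1, X_1=(6, 3, -6, 2)
t=1: X=(6, 3, -6, 2), d=2 → +e2, X_2=(6, 4, -6, 2)
t=2: X=(6, 4, -6, 2), d=3 → -e2, X_3=(6, 3, -6, 2)
t=3: X=(6, 3, -6, 2), d=4 → +e3, X_4=(6, 3, -5, 2)
t=4: X=(6, 3, -5, 2), d=1 → -e1, X_5=(5, 3, -5, 2)
t=5: X=(5, 3, -5, 2), d=2 → +e2, X_6=(5, 4, -5, 2)
t=6: X=(5, 4, -5, 2), d=2 → +e2, X_7=(5, 5, -5, 2)
t=7: X=(5, 5, -5, 2), d=6 → +e4, X_8=(5, 5, -5, 3)
t=8: X=(5, 5, -5, 3), d=4 → +e3, X_9=(5, 5, -4, 3)

(5, 5, -4, 3)


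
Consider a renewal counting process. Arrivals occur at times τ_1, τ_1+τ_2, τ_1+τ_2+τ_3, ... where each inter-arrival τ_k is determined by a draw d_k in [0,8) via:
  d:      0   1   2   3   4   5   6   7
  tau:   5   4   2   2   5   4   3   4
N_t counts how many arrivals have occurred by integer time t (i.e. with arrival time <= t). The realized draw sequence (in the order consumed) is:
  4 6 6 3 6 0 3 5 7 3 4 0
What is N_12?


draw d_1=4: τ_1=5, arrival time A_1=5
draw d_2=6: τ_2=3, arrival time A_2=8
draw d_3=6: τ_3=3, arrival time A_3=11
draw d_4=3: τ_4=2, arrival time A_4=13
draw d_5=6: τ_5=3, arrival time A_5=16
draw d_6=0: τ_6=5, arrival time A_6=21
draw d_7=3: τ_7=2, arrival time A_7=23
draw d_8=5: τ_8=4, arrival time A_8=27
draw d_9=7: τ_9=4, arrival time A_9=31
draw d_10=3: τ_10=2, arrival time A_10=33
draw d_11=4: τ_11=5, arrival time A_11=38
draw d_12=0: τ_12=5, arrival time A_12=43
N_t over t=0..12: 0:0 1:0 2:0 3:0 4:0 5:1 6:1 7:1 8:2 9:2 10:2 11:3 12:3

3


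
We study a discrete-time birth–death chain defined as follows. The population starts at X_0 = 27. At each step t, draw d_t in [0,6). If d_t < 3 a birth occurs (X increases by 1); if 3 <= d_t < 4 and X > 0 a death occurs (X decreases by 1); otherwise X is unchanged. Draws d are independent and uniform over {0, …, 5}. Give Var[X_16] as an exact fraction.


X can drop by at most 1 per step and X_0 = 27 > T = 16, so X_t >= 27 − t >= 11 > 0 for every t <= 16: the floor at 0 (the 'and X > 0' condition) never binds. Hence X_16 = X_0 + Σ_{t<16} Y_t with i.i.d. increments Y_t = y(d_t) ∈ {+1, −1, 0}.
Outcome values over d=0..5: [1, 1, 1, -1, 0, 0]
Σy = 2, Σy² = 4, M = 6
μ = 2/6 = 1/3,  σ² = 4/6 − (1/3)² = 5/9
Independent increments: Var[X_16] = 16·σ² = 16·(5/9) = 80/9

80/9


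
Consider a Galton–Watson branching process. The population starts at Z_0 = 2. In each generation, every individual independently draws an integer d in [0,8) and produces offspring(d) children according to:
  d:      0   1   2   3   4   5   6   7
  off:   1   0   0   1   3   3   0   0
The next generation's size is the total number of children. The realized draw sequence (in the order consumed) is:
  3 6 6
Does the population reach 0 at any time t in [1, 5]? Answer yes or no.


yes

gen 0: Z_0=2, draws=[3, 6], offspring=[1, 0], Z_1=1
gen 1: Z_1=1, draws=[6], offspring=[0], Z_2=0
gen 2: Z_2=0, draws=[], offspring=[], Z_3=0
gen 3: Z_3=0, draws=[], offspring=[], Z_4=0
gen 4: Z_4=0, draws=[], offspring=[], Z_5=0


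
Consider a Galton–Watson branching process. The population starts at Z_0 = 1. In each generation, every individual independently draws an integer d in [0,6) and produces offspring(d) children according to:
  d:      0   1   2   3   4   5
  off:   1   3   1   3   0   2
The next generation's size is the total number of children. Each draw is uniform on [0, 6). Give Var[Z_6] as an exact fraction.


Outcome values over d=0..5: [1, 3, 1, 3, 0, 2]
Σy = 10, Σy² = 24, M = 6
μ = 10/6 = 5/3,  σ² = 24/6 − (5/3)² = 11/9
V_0 = 0, E_0 = 1
V_1 = 11/9·E_0 + (5/3)²·V_0 = 11/9;  E_1 = 5/3
V_2 = 11/9·E_1 + (5/3)²·V_1 = 440/81;  E_2 = 25/9
V_3 = 11/9·E_2 + (5/3)²·V_2 = 13475/729;  E_3 = 125/27
V_4 = 11/9·E_3 + (5/3)²·V_3 = 374000/6561;  E_4 = 625/81
V_5 = 11/9·E_4 + (5/3)²·V_4 = 9906875/59049;  E_5 = 3125/243
V_6 = 11/9·E_5 + (5/3)²·V_5 = 256025000/531441;  E_6 = 15625/729

256025000/531441


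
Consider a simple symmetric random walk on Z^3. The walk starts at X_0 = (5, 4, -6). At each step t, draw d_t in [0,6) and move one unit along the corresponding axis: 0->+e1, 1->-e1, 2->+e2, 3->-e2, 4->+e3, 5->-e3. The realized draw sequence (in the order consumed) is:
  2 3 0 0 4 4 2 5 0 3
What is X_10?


(8, 4, -5)

t=0: X=(5, 4, -6), d=2 → +e2, X_1=(5, 5, -6)
t=1: X=(5, 5, -6), d=3 → -e2, X_2=(5, 4, -6)
t=2: X=(5, 4, -6), d=0 → +e1, X_3=(6, 4, -6)
t=3: X=(6, 4, -6), d=0 → +e1, X_4=(7, 4, -6)
t=4: X=(7, 4, -6), d=4 → +e3, X_5=(7, 4, -5)
t=5: X=(7, 4, -5), d=4 → +e3, X_6=(7, 4, -4)
t=6: X=(7, 4, -4), d=2 → +e2, X_7=(7, 5, -4)
t=7: X=(7, 5, -4), d=5 → -e3, X_8=(7, 5, -5)
t=8: X=(7, 5, -5), d=0 → +e1, X_9=(8, 5, -5)
t=9: X=(8, 5, -5), d=3 → -e2, X_10=(8, 4, -5)


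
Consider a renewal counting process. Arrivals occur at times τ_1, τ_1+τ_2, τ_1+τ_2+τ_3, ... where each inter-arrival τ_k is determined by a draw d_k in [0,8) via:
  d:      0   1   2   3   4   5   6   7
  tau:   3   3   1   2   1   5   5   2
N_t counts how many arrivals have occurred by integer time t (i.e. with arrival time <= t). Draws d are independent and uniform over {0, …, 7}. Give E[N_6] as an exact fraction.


8265/4096

Inter-arrival values over d=0..7: [3, 3, 1, 2, 1, 5, 5, 2]
Each d has probability 1/8, so the pmf of τ is: f(1) = 1/4, f(2) = 1/4, f(3) = 1/4, f(5) = 1/4
Renewal equation for m(n) = E[N_n]: condition on τ_1 = k (if k <= n, one arrival plus a fresh copy on the remaining n−k steps): m(n) = F(n) + Σ_{k<=n} f(k)·m(n−k), where F(n) = P(τ <= n) and m(0) = 0
m(1) = F(1) = 1/4
m(2) = F(2) + f(1)·m(1) = 1/2 + 1/4·1/4 = 9/16
m(3) = F(3) + f(1)·m(2) + f(2)·m(1) = 3/4 + 1/4·9/16 + 1/4·1/4 = 61/64
m(4) = F(4) + f(1)·m(3) + f(2)·m(2) + f(3)·m(1) = 3/4 + 1/4·61/64 + 1/4·9/16 + 1/4·1/4 = 305/256
m(5) = F(5) + f(1)·m(4) + f(2)·m(3) + f(3)·m(2) = 1 + 1/4·305/256 + 1/4·61/64 + 1/4·9/16 = 1717/1024
m(6) = F(6) + f(1)·m(5) + f(2)·m(4) + f(3)·m(3) + f(5)·m(1) = 1 + 1/4·1717/1024 + 1/4·305/256 + 1/4·61/64 + 1/4·1/4 = 8265/4096
E[N_6] = m(6) = 8265/4096


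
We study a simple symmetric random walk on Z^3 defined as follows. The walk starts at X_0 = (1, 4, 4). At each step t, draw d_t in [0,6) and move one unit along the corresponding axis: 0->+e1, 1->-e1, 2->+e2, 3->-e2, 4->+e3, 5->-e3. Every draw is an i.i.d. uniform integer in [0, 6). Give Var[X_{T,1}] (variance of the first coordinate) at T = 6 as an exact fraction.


Outcome values over d=0..5: [1, -1, 0, 0, 0, 0]
Σy = 0, Σy² = 2, M = 6
μ = 0/6 = 0,  σ² = 2/6 − (0)² = 1/3
Independent increments: Var[X_6] = 6·σ² = 6·(1/3) = 2

2


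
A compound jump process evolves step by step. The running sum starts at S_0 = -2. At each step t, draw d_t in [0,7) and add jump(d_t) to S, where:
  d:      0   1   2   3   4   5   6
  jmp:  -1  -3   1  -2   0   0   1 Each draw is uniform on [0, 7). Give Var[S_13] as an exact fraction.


Outcome values over d=0..6: [-1, -3, 1, -2, 0, 0, 1]
Σy = -4, Σy² = 16, M = 7
μ = -4/7 = -4/7,  σ² = 16/7 − (-4/7)² = 96/49
Independent increments: Var[S_13] = 13·σ² = 13·(96/49) = 1248/49

1248/49


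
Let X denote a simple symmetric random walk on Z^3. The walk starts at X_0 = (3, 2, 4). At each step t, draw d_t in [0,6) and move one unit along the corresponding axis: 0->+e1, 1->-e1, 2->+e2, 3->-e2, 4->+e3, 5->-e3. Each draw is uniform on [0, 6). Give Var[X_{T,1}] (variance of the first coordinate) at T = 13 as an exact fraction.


Outcome values over d=0..5: [1, -1, 0, 0, 0, 0]
Σy = 0, Σy² = 2, M = 6
μ = 0/6 = 0,  σ² = 2/6 − (0)² = 1/3
Independent increments: Var[X_13] = 13·σ² = 13·(1/3) = 13/3

13/3


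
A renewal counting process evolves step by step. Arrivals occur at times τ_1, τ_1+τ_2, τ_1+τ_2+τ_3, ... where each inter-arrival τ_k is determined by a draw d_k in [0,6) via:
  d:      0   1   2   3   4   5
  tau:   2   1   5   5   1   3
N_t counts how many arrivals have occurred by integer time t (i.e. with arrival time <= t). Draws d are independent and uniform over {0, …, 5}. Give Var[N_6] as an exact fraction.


30332183/34012224

Inter-arrival values over d=0..5: [2, 1, 5, 5, 1, 3]
Each d has probability 1/6, so the pmf of τ is: f(1) = 1/3, f(2) = 1/6, f(3) = 1/6, f(5) = 1/3
Let p_n(j) = P(N_n = j), with p_0 = [1]. Condition on τ_1: p_n(0) = P(τ > n), and for j >= 1, p_n(j) = Σ_{k<=n} f(k)·p_{n−k}(j−1)
p_1 = [2/3, 1/3]  (j = 0..1)
p_2 = [1/2, 7/18, 1/9]  (j = 0..2)
p_3 = [1/3, 4/9, 5/27, 1/27]  (j = 0..3)
p_4 = [1/3, 11/36, 29/108, 13/162, 1/81]  (j = 0..4)
p_5 = [0, 7/12, 13/54, 5/36, 8/243, 1/243]  (j = 0..5)
p_6 = [0, 1/3, 31/72, 101/648, 16/243, 19/1458, 1/729]  (j = 0..6)
E[N_6] = Σ j·p_6(j) = 11657/5832;  E[N_6²] = Σ j²·p_6(j) = 28501/5832
Var[N_6] = 28501/5832 − (11657/5832)² = 30332183/34012224


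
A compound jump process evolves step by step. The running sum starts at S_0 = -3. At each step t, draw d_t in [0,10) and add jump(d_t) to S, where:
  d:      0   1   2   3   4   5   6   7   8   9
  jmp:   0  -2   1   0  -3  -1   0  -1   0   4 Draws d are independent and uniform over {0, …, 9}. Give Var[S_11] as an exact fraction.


869/25

Outcome values over d=0..9: [0, -2, 1, 0, -3, -1, 0, -1, 0, 4]
Σy = -2, Σy² = 32, M = 10
μ = -2/10 = -1/5,  σ² = 32/10 − (-1/5)² = 79/25
Independent increments: Var[S_11] = 11·σ² = 11·(79/25) = 869/25


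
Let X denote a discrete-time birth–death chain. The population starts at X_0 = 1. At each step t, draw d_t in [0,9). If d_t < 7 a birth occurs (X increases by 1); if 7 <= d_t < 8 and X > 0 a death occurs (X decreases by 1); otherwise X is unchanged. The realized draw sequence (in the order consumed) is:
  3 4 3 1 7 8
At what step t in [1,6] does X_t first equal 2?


t=0: X=1, d=3 → birth, X_1=2
t=1: X=2, d=4 → birth, X_2=3
t=2: X=3, d=3 → birth, X_3=4
t=3: X=4, d=1 → birth, X_4=5
t=4: X=5, d=7 → death, X_5=4
t=5: X=4, d=8 → hold, X_6=4

1


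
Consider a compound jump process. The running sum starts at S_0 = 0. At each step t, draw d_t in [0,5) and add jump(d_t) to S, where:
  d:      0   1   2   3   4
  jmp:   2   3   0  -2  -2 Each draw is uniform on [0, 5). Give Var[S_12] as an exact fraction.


Outcome values over d=0..4: [2, 3, 0, -2, -2]
Σy = 1, Σy² = 21, M = 5
μ = 1/5 = 1/5,  σ² = 21/5 − (1/5)² = 104/25
Independent increments: Var[S_12] = 12·σ² = 12·(104/25) = 1248/25

1248/25


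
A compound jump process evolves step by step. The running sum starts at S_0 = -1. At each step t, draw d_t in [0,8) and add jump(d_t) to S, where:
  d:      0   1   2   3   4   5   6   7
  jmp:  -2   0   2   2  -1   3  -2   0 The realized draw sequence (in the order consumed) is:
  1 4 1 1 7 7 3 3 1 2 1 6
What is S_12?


t=0: S=-1, d=1, jump=0, S_1=-1
t=1: S=-1, d=4, jump=-1, S_2=-2
t=2: S=-2, d=1, jump=0, S_3=-2
t=3: S=-2, d=1, jump=0, S_4=-2
t=4: S=-2, d=7, jump=0, S_5=-2
t=5: S=-2, d=7, jump=0, S_6=-2
t=6: S=-2, d=3, jump=2, S_7=0
t=7: S=0, d=3, jump=2, S_8=2
t=8: S=2, d=1, jump=0, S_9=2
t=9: S=2, d=2, jump=2, S_10=4
t=10: S=4, d=1, jump=0, S_11=4
t=11: S=4, d=6, jump=-2, S_12=2

2


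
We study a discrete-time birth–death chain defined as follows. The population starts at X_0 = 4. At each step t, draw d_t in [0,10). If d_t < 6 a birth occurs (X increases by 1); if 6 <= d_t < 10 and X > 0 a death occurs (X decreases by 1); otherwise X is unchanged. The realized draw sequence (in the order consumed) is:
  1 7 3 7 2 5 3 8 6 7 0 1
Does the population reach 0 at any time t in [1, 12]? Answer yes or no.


no

t=0: X=4, d=1 → birth, X_1=5
t=1: X=5, d=7 → death, X_2=4
t=2: X=4, d=3 → birth, X_3=5
t=3: X=5, d=7 → death, X_4=4
t=4: X=4, d=2 → birth, X_5=5
t=5: X=5, d=5 → birth, X_6=6
t=6: X=6, d=3 → birth, X_7=7
t=7: X=7, d=8 → death, X_8=6
t=8: X=6, d=6 → death, X_9=5
t=9: X=5, d=7 → death, X_10=4
t=10: X=4, d=0 → birth, X_11=5
t=11: X=5, d=1 → birth, X_12=6


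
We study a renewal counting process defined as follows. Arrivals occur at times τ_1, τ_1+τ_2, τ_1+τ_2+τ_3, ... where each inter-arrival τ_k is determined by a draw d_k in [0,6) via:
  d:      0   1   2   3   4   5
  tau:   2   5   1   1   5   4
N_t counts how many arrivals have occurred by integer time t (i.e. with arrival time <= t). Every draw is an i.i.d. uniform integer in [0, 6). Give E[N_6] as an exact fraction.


Inter-arrival values over d=0..5: [2, 5, 1, 1, 5, 4]
Each d has probability 1/6, so the pmf of τ is: f(1) = 1/3, f(2) = 1/6, f(4) = 1/6, f(5) = 1/3
Renewal equation for m(n) = E[N_n]: condition on τ_1 = k (if k <= n, one arrival plus a fresh copy on the remaining n−k steps): m(n) = F(n) + Σ_{k<=n} f(k)·m(n−k), where F(n) = P(τ <= n) and m(0) = 0
m(1) = F(1) = 1/3
m(2) = F(2) + f(1)·m(1) = 1/2 + 1/3·1/3 = 11/18
m(3) = F(3) + f(1)·m(2) + f(2)·m(1) = 1/2 + 1/3·11/18 + 1/6·1/3 = 41/54
m(4) = F(4) + f(1)·m(3) + f(2)·m(2) = 2/3 + 1/3·41/54 + 1/6·11/18 = 331/324
m(5) = F(5) + f(1)·m(4) + f(2)·m(3) + f(4)·m(1) = 1 + 1/3·331/324 + 1/6·41/54 + 1/6·1/3 = 370/243
m(6) = F(6) + f(1)·m(5) + f(2)·m(4) + f(4)·m(2) + f(5)·m(1) = 1 + 1/3·370/243 + 1/6·331/324 + 1/6·11/18 + 1/3·1/3 = 11027/5832
E[N_6] = m(6) = 11027/5832

11027/5832


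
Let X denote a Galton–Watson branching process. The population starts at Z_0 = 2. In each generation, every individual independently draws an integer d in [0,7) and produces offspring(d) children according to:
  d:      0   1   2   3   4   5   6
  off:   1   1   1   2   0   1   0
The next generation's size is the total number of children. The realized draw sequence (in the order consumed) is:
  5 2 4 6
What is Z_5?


0

gen 0: Z_0=2, draws=[5, 2], offspring=[1, 1], Z_1=2
gen 1: Z_1=2, draws=[4, 6], offspring=[0, 0], Z_2=0
gen 2: Z_2=0, draws=[], offspring=[], Z_3=0
gen 3: Z_3=0, draws=[], offspring=[], Z_4=0
gen 4: Z_4=0, draws=[], offspring=[], Z_5=0


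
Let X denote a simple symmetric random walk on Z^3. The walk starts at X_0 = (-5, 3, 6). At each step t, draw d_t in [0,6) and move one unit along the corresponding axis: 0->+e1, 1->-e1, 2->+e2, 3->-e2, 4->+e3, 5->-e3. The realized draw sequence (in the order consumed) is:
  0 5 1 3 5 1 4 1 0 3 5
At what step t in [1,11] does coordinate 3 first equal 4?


5

t=0: X=(-5, 3, 6), d=0 → +e1, X_1=(-4, 3, 6)
t=1: X=(-4, 3, 6), d=5 → -e3, X_2=(-4, 3, 5)
t=2: X=(-4, 3, 5), d=1 → -e1, X_3=(-5, 3, 5)
t=3: X=(-5, 3, 5), d=3 → -e2, X_4=(-5, 2, 5)
t=4: X=(-5, 2, 5), d=5 → -e3, X_5=(-5, 2, 4)
t=5: X=(-5, 2, 4), d=1 → -e1, X_6=(-6, 2, 4)
t=6: X=(-6, 2, 4), d=4 → +e3, X_7=(-6, 2, 5)
t=7: X=(-6, 2, 5), d=1 → -e1, X_8=(-7, 2, 5)
t=8: X=(-7, 2, 5), d=0 → +e1, X_9=(-6, 2, 5)
t=9: X=(-6, 2, 5), d=3 → -e2, X_10=(-6, 1, 5)
t=10: X=(-6, 1, 5), d=5 → -e3, X_11=(-6, 1, 4)


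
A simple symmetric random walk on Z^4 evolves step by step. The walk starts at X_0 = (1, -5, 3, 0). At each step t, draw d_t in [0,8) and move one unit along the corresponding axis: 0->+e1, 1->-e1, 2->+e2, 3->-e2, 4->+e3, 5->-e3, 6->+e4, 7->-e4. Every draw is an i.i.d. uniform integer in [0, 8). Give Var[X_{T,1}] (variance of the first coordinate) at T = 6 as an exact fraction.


3/2

Outcome values over d=0..7: [1, -1, 0, 0, 0, 0, 0, 0]
Σy = 0, Σy² = 2, M = 8
μ = 0/8 = 0,  σ² = 2/8 − (0)² = 1/4
Independent increments: Var[X_6] = 6·σ² = 6·(1/4) = 3/2


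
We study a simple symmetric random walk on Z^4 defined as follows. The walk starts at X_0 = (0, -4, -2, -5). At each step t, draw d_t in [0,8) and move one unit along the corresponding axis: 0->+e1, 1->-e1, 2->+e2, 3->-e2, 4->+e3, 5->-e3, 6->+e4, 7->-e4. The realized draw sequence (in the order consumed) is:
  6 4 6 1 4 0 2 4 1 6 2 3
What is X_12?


(-1, -3, 1, -2)

t=0: X=(0, -4, -2, -5), d=6 → +e4, X_1=(0, -4, -2, -4)
t=1: X=(0, -4, -2, -4), d=4 → +e3, X_2=(0, -4, -1, -4)
t=2: X=(0, -4, -1, -4), d=6 → +e4, X_3=(0, -4, -1, -3)
t=3: X=(0, -4, -1, -3), d=1 → -e1, X_4=(-1, -4, -1, -3)
t=4: X=(-1, -4, -1, -3), d=4 → +e3, X_5=(-1, -4, 0, -3)
t=5: X=(-1, -4, 0, -3), d=0 → +e1, X_6=(0, -4, 0, -3)
t=6: X=(0, -4, 0, -3), d=2 → +e2, X_7=(0, -3, 0, -3)
t=7: X=(0, -3, 0, -3), d=4 → +e3, X_8=(0, -3, 1, -3)
t=8: X=(0, -3, 1, -3), d=1 → -e1, X_9=(-1, -3, 1, -3)
t=9: X=(-1, -3, 1, -3), d=6 → +e4, X_10=(-1, -3, 1, -2)
t=10: X=(-1, -3, 1, -2), d=2 → +e2, X_11=(-1, -2, 1, -2)
t=11: X=(-1, -2, 1, -2), d=3 → -e2, X_12=(-1, -3, 1, -2)


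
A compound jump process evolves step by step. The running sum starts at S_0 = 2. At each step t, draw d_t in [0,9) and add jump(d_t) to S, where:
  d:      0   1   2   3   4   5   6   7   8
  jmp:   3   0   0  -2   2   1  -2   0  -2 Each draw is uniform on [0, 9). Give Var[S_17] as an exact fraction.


442/9

Outcome values over d=0..8: [3, 0, 0, -2, 2, 1, -2, 0, -2]
Σy = 0, Σy² = 26, M = 9
μ = 0/9 = 0,  σ² = 26/9 − (0)² = 26/9
Independent increments: Var[S_17] = 17·σ² = 17·(26/9) = 442/9


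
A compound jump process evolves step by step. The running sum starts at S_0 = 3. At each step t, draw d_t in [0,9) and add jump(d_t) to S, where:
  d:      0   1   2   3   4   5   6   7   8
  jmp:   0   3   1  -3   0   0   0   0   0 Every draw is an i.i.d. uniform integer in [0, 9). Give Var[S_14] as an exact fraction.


Outcome values over d=0..8: [0, 3, 1, -3, 0, 0, 0, 0, 0]
Σy = 1, Σy² = 19, M = 9
μ = 1/9 = 1/9,  σ² = 19/9 − (1/9)² = 170/81
Independent increments: Var[S_14] = 14·σ² = 14·(170/81) = 2380/81

2380/81


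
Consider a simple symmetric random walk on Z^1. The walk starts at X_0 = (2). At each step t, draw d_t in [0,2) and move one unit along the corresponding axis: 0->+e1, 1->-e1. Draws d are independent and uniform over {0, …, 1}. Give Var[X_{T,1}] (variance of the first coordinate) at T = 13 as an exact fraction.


13

Outcome values over d=0..1: [1, -1]
Σy = 0, Σy² = 2, M = 2
μ = 0/2 = 0,  σ² = 2/2 − (0)² = 1
Independent increments: Var[X_13] = 13·σ² = 13·(1) = 13


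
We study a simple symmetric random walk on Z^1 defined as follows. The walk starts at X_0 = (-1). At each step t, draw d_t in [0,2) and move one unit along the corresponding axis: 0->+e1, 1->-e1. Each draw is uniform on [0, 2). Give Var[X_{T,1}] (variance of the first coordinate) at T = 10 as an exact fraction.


Outcome values over d=0..1: [1, -1]
Σy = 0, Σy² = 2, M = 2
μ = 0/2 = 0,  σ² = 2/2 − (0)² = 1
Independent increments: Var[X_10] = 10·σ² = 10·(1) = 10

10


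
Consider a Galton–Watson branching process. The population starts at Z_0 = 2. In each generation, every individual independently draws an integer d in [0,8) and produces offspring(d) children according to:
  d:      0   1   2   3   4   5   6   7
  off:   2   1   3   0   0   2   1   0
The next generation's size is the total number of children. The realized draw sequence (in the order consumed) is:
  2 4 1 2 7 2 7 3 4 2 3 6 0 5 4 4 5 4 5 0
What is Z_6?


6

gen 0: Z_0=2, draws=[2, 4], offspring=[3, 0], Z_1=3
gen 1: Z_1=3, draws=[1, 2, 7], offspring=[1, 3, 0], Z_2=4
gen 2: Z_2=4, draws=[2, 7, 3, 4], offspring=[3, 0, 0, 0], Z_3=3
gen 3: Z_3=3, draws=[2, 3, 6], offspring=[3, 0, 1], Z_4=4
gen 4: Z_4=4, draws=[0, 5, 4, 4], offspring=[2, 2, 0, 0], Z_5=4
gen 5: Z_5=4, draws=[5, 4, 5, 0], offspring=[2, 0, 2, 2], Z_6=6


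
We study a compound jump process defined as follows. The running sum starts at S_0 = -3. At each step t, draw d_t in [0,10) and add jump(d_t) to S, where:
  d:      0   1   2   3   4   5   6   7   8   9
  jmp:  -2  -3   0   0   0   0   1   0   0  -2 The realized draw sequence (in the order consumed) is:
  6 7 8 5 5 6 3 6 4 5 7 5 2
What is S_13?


0

t=0: S=-3, d=6, jump=1, S_1=-2
t=1: S=-2, d=7, jump=0, S_2=-2
t=2: S=-2, d=8, jump=0, S_3=-2
t=3: S=-2, d=5, jump=0, S_4=-2
t=4: S=-2, d=5, jump=0, S_5=-2
t=5: S=-2, d=6, jump=1, S_6=-1
t=6: S=-1, d=3, jump=0, S_7=-1
t=7: S=-1, d=6, jump=1, S_8=0
t=8: S=0, d=4, jump=0, S_9=0
t=9: S=0, d=5, jump=0, S_10=0
t=10: S=0, d=7, jump=0, S_11=0
t=11: S=0, d=5, jump=0, S_12=0
t=12: S=0, d=2, jump=0, S_13=0


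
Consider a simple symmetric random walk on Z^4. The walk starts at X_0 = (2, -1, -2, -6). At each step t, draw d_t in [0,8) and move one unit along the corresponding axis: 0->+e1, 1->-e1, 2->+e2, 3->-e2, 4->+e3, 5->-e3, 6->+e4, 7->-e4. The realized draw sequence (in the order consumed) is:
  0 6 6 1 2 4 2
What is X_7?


(2, 1, -1, -4)

t=0: X=(2, -1, -2, -6), d=0 → +e1, X_1=(3, -1, -2, -6)
t=1: X=(3, -1, -2, -6), d=6 → +e4, X_2=(3, -1, -2, -5)
t=2: X=(3, -1, -2, -5), d=6 → +e4, X_3=(3, -1, -2, -4)
t=3: X=(3, -1, -2, -4), d=1 → -e1, X_4=(2, -1, -2, -4)
t=4: X=(2, -1, -2, -4), d=2 → +e2, X_5=(2, 0, -2, -4)
t=5: X=(2, 0, -2, -4), d=4 → +e3, X_6=(2, 0, -1, -4)
t=6: X=(2, 0, -1, -4), d=2 → +e2, X_7=(2, 1, -1, -4)
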